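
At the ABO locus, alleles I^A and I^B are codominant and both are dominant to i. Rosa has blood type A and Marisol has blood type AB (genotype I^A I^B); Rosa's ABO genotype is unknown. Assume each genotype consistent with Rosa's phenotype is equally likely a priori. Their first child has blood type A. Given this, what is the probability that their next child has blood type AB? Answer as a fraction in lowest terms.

Possible genotypes: Rosa ∈ {I^A I^A, I^A i}; Marisol ∈ {I^A I^B}.
Weight each parental genotype pair by prior × P(type-A child):
  I^A I^A × I^A I^B: posterior weight 1/2; P(next child type AB) = 1/2.
  I^A i × I^A I^B: posterior weight 1/2; P(next child type AB) = 1/4.
Weighted sum = 3/8.

3/8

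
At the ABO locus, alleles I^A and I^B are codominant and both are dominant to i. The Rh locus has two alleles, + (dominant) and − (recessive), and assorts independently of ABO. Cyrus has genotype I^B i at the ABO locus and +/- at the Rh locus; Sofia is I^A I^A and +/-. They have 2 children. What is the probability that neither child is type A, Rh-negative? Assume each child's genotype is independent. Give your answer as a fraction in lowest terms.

ABO cross I^B i × I^A I^A → 1/2 A, 1/2 AB.
Rh cross +/- × +/- → 3/4 Rh+, 1/4 Rh-; so P(type A, Rh-negative) = 1/2 × 1/4 = 1/8 per child.
P(not type A, Rh-negative) = 7/8 for one child; (7/8)^2 = 49/64.

49/64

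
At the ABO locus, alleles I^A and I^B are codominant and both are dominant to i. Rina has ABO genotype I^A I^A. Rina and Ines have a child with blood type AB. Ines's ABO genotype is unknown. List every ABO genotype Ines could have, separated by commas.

For each candidate genotype of Ines, check whether crossing it with I^A I^A can produce every observed child phenotype.
  I^A I^A → possible child types {A} ✗
  I^A I^B → possible child types {A, AB} ✓
  I^A i → possible child types {A} ✗
  I^B I^B → possible child types {AB} ✓
  I^B i → possible child types {A, AB} ✓
  i i → possible child types {A} ✗

I^A I^B, I^B I^B, I^B i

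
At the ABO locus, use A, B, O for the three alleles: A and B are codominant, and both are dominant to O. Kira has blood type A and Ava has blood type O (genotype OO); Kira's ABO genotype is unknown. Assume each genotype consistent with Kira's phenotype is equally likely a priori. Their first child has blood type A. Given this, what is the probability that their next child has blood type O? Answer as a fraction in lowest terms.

1/6

Possible genotypes: Kira ∈ {AA, AO}; Ava ∈ {OO}.
Weight each parental genotype pair by prior × P(type-A child):
  AA × OO: posterior weight 2/3; P(next child type O) = 0.
  AO × OO: posterior weight 1/3; P(next child type O) = 1/2.
Weighted sum = 1/6.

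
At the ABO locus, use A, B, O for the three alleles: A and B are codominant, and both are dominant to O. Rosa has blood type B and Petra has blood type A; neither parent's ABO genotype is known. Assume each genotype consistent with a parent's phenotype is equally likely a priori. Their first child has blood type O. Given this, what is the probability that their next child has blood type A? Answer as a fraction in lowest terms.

1/4

Possible genotypes: Rosa ∈ {BB, BO}; Petra ∈ {AA, AO}.
Weight each parental genotype pair by prior × P(type-O child):
  BO × AO: posterior weight 1; P(next child type A) = 1/4.
Weighted sum = 1/4.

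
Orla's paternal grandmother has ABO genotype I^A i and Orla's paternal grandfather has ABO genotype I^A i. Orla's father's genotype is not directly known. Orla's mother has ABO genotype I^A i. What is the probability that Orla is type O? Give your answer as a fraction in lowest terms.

1/4

Orla's father's ABO genotype from I^A i × I^A i: 1/4 I^A I^A, 1/2 I^A i, 1/4 i i.
Crossing each possibility with the mother I^A i and summing P(type O): 1/4·0 + 1/2·1/4 + 1/4·1/2 = 1/4.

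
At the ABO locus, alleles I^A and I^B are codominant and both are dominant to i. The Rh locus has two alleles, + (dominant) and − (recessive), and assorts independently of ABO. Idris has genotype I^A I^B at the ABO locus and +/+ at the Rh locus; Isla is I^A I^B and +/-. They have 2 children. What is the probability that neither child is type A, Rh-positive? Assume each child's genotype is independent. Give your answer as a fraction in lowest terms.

ABO cross I^A I^B × I^A I^B → 1/4 A, 1/4 B, 1/2 AB.
Rh cross +/+ × +/- → 1 Rh+; so P(type A, Rh-positive) = 1/4 × 1 = 1/4 per child.
P(not type A, Rh-positive) = 3/4 for one child; (3/4)^2 = 9/16.

9/16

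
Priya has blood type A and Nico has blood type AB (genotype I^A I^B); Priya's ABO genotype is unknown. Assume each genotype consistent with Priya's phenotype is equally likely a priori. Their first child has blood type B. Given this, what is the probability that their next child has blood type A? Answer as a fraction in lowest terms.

Possible genotypes: Priya ∈ {I^A I^A, I^A i}; Nico ∈ {I^A I^B}.
Weight each parental genotype pair by prior × P(type-B child):
  I^A i × I^A I^B: posterior weight 1; P(next child type A) = 1/2.
Weighted sum = 1/2.

1/2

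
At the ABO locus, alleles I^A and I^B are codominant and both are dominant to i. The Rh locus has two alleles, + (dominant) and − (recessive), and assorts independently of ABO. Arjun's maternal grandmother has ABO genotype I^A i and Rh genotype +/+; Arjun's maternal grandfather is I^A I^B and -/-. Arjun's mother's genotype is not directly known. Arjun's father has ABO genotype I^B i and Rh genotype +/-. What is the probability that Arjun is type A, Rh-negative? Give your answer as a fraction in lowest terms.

1/16

Arjun's mother's ABO genotype from I^A i × I^A I^B: 1/4 I^A I^A, 1/4 I^A I^B, 1/4 I^A i, 1/4 I^B i.
Crossing each possibility with the father I^B i and summing P(type A): 1/4·1/2 + 1/4·1/4 + 1/4·1/4 + 1/4·0 = 1/4.
Similarly for Rh via the mother's Rh distribution: P(Rh-) = 1/4.
Independent loci: 1/4 × 1/4 = 1/16.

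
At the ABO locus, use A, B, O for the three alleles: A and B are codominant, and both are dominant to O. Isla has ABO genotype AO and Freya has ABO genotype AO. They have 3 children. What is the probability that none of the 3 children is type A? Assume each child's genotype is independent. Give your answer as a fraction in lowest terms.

1/64

ABO cross AO × AO → 1/4 O, 3/4 A.
So P(type A) = 3/4 per child.
P(not type A) = 1/4 for one child; (1/4)^3 = 1/64.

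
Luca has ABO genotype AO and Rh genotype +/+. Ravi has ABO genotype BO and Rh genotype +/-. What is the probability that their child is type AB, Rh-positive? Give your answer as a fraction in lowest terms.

1/4

ABO cross AO × BO → offspring phenotypes: 1/4 O, 1/4 A, 1/4 B, 1/4 AB.
Rh cross +/+ × +/- → 1 Rh+.
Independent loci: P(type AB, Rh-positive) = 1/4 × 1 = 1/4.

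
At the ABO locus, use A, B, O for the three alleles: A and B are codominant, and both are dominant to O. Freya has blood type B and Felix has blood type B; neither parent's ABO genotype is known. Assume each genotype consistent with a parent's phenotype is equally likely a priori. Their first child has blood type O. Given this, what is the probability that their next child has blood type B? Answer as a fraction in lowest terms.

3/4

Possible genotypes: Freya ∈ {BB, BO}; Felix ∈ {BB, BO}.
Weight each parental genotype pair by prior × P(type-O child):
  BO × BO: posterior weight 1; P(next child type B) = 3/4.
Weighted sum = 3/4.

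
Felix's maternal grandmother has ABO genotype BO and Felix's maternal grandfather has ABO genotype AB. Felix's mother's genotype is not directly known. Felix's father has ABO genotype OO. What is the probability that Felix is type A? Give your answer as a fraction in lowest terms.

Felix's mother's ABO genotype from BO × AB: 1/4 AB, 1/4 AO, 1/4 BB, 1/4 BO.
Crossing each possibility with the father OO and summing P(type A): 1/4·1/2 + 1/4·1/2 + 1/4·0 + 1/4·0 = 1/4.

1/4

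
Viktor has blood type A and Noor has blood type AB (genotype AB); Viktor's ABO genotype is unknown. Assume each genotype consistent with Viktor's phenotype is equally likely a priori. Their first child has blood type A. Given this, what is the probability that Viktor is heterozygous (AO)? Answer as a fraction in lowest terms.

1/2

Possible genotypes: Viktor ∈ {AA, AO}; Noor ∈ {AB}.
Weight each parental genotype pair by prior × P(type-A child):
  AA × AB: posterior weight 1/2.
  AO × AB: posterior weight 1/2.
Sum the posterior weight over pairs where Viktor is AO: 1/2.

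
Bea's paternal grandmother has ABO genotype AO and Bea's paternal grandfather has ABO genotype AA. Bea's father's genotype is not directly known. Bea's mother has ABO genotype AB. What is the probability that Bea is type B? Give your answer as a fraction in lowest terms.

Bea's father's ABO genotype from AO × AA: 1/2 AA, 1/2 AO.
Crossing each possibility with the mother AB and summing P(type B): 1/2·0 + 1/2·1/4 = 1/8.

1/8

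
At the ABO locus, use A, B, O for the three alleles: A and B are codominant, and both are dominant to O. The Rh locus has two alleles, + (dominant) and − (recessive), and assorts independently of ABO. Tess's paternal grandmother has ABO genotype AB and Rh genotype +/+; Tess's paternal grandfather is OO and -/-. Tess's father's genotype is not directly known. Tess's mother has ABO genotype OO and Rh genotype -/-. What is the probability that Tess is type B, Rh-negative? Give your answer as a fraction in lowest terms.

1/8

Tess's father's ABO genotype from AB × OO: 1/2 AO, 1/2 BO.
Crossing each possibility with the mother OO and summing P(type B): 1/2·0 + 1/2·1/2 = 1/4.
Similarly for Rh via the father's Rh distribution: P(Rh-) = 1/2.
Independent loci: 1/4 × 1/2 = 1/8.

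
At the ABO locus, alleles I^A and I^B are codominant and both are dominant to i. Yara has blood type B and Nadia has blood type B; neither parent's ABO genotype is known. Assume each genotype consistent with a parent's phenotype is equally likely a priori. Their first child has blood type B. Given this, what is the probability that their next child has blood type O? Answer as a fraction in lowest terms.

1/20

Possible genotypes: Yara ∈ {I^B I^B, I^B i}; Nadia ∈ {I^B I^B, I^B i}.
Weight each parental genotype pair by prior × P(type-B child):
  I^B I^B × I^B I^B: posterior weight 4/15; P(next child type O) = 0.
  I^B I^B × I^B i: posterior weight 4/15; P(next child type O) = 0.
  I^B i × I^B I^B: posterior weight 4/15; P(next child type O) = 0.
  I^B i × I^B i: posterior weight 1/5; P(next child type O) = 1/4.
Weighted sum = 1/20.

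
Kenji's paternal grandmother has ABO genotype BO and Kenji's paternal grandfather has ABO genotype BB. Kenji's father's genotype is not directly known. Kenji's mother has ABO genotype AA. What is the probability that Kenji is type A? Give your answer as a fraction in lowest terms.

Kenji's father's ABO genotype from BO × BB: 1/2 BB, 1/2 BO.
Crossing each possibility with the mother AA and summing P(type A): 1/2·0 + 1/2·1/2 = 1/4.

1/4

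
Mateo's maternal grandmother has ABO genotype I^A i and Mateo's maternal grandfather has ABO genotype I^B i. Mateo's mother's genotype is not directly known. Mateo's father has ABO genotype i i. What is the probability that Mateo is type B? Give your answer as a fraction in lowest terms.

1/4

Mateo's mother's ABO genotype from I^A i × I^B i: 1/4 I^A I^B, 1/4 I^A i, 1/4 I^B i, 1/4 i i.
Crossing each possibility with the father i i and summing P(type B): 1/4·1/2 + 1/4·0 + 1/4·1/2 + 1/4·0 = 1/4.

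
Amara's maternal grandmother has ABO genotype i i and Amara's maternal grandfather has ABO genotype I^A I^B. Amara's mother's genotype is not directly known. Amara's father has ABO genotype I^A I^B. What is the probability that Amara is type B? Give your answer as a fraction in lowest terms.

Amara's mother's ABO genotype from i i × I^A I^B: 1/2 I^A i, 1/2 I^B i.
Crossing each possibility with the father I^A I^B and summing P(type B): 1/2·1/4 + 1/2·1/2 = 3/8.

3/8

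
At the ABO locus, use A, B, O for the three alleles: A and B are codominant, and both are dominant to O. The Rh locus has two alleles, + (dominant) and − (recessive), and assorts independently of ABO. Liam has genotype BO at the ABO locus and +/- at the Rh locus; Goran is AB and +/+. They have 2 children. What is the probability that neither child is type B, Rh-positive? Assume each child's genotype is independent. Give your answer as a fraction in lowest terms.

1/4

ABO cross BO × AB → 1/4 A, 1/2 B, 1/4 AB.
Rh cross +/- × +/+ → 1 Rh+; so P(type B, Rh-positive) = 1/2 × 1 = 1/2 per child.
P(not type B, Rh-positive) = 1/2 for one child; (1/2)^2 = 1/4.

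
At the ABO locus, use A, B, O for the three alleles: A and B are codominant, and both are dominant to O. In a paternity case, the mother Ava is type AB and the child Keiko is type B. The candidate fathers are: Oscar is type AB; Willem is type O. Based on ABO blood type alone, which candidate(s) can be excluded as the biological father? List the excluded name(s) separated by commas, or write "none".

none

A candidate is excluded only if no genotype consistent with his phenotype could produce a type B child with a type AB mother.
Every candidate has at least one consistent genotype combination, so none can be excluded.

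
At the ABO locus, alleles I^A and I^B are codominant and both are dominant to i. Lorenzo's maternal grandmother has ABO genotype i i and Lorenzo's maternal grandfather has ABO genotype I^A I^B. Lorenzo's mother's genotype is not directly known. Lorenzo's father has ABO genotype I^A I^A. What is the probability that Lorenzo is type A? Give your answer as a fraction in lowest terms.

Lorenzo's mother's ABO genotype from i i × I^A I^B: 1/2 I^A i, 1/2 I^B i.
Crossing each possibility with the father I^A I^A and summing P(type A): 1/2·1 + 1/2·1/2 = 3/4.

3/4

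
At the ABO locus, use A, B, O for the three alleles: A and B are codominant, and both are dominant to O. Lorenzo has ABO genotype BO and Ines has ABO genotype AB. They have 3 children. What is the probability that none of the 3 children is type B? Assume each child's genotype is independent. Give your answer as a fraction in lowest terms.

ABO cross BO × AB → 1/4 A, 1/2 B, 1/4 AB.
So P(type B) = 1/2 per child.
P(not type B) = 1/2 for one child; (1/2)^3 = 1/8.

1/8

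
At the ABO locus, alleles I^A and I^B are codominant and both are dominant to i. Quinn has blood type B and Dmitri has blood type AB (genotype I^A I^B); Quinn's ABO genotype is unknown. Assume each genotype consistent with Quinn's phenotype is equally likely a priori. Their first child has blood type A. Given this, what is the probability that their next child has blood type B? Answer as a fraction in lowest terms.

1/2

Possible genotypes: Quinn ∈ {I^B I^B, I^B i}; Dmitri ∈ {I^A I^B}.
Weight each parental genotype pair by prior × P(type-A child):
  I^B i × I^A I^B: posterior weight 1; P(next child type B) = 1/2.
Weighted sum = 1/2.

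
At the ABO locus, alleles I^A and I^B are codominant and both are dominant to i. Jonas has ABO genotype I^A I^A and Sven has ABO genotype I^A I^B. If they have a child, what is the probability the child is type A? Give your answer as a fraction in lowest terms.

1/2

ABO cross I^A I^A × I^A I^B → offspring phenotypes: 1/2 A, 1/2 AB.
So P(type A) = 1/2.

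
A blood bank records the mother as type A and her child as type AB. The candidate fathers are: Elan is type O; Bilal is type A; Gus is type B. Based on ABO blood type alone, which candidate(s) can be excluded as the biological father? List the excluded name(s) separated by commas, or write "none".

A candidate is excluded only if no genotype consistent with his phenotype could produce a type AB child with a type A mother.
Elan (type O): no genotype consistent with that phenotype can produce a type-AB child with a type-A mother.
Bilal (type A): no genotype consistent with that phenotype can produce a type-AB child with a type-A mother.

Elan, Bilal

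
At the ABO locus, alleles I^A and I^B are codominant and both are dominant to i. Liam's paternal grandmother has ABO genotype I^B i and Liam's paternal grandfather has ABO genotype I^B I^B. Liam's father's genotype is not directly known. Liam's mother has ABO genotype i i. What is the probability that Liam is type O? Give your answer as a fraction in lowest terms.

Liam's father's ABO genotype from I^B i × I^B I^B: 1/2 I^B I^B, 1/2 I^B i.
Crossing each possibility with the mother i i and summing P(type O): 1/2·0 + 1/2·1/2 = 1/4.

1/4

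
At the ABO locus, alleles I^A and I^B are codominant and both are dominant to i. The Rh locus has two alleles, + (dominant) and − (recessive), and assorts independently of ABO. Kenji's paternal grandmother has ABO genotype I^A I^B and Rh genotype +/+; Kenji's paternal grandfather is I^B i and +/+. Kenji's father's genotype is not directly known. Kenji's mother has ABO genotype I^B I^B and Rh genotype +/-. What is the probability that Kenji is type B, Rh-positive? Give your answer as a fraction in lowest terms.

Kenji's father's ABO genotype from I^A I^B × I^B i: 1/4 I^A I^B, 1/4 I^A i, 1/4 I^B I^B, 1/4 I^B i.
Crossing each possibility with the mother I^B I^B and summing P(type B): 1/4·1/2 + 1/4·1/2 + 1/4·1 + 1/4·1 = 3/4.
Similarly for Rh via the father's Rh distribution: P(Rh+) = 1.
Independent loci: 3/4 × 1 = 3/4.

3/4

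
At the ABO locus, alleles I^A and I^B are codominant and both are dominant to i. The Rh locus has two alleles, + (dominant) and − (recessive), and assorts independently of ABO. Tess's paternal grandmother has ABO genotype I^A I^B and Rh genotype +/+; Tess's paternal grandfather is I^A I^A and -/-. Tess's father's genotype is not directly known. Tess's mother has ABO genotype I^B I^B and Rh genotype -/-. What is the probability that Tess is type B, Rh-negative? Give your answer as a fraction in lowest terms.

1/8

Tess's father's ABO genotype from I^A I^B × I^A I^A: 1/2 I^A I^A, 1/2 I^A I^B.
Crossing each possibility with the mother I^B I^B and summing P(type B): 1/2·0 + 1/2·1/2 = 1/4.
Similarly for Rh via the father's Rh distribution: P(Rh-) = 1/2.
Independent loci: 1/4 × 1/2 = 1/8.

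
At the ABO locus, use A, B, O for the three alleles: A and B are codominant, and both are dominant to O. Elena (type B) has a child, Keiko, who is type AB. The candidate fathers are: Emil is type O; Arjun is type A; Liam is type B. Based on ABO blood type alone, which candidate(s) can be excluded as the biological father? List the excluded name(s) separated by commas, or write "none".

A candidate is excluded only if no genotype consistent with his phenotype could produce a type AB child with a type B mother.
Emil (type O): no genotype consistent with that phenotype can produce a type-AB child with a type-B mother.
Liam (type B): no genotype consistent with that phenotype can produce a type-AB child with a type-B mother.

Emil, Liam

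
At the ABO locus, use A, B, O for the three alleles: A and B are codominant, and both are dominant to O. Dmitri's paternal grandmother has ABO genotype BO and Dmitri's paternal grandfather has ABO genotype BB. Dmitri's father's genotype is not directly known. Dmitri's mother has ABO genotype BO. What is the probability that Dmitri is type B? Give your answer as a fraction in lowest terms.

7/8

Dmitri's father's ABO genotype from BO × BB: 1/2 BB, 1/2 BO.
Crossing each possibility with the mother BO and summing P(type B): 1/2·1 + 1/2·3/4 = 7/8.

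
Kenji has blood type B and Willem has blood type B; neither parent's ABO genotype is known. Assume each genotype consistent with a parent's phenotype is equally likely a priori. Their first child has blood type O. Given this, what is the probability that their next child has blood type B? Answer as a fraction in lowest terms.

3/4

Possible genotypes: Kenji ∈ {I^B I^B, I^B i}; Willem ∈ {I^B I^B, I^B i}.
Weight each parental genotype pair by prior × P(type-O child):
  I^B i × I^B i: posterior weight 1; P(next child type B) = 3/4.
Weighted sum = 3/4.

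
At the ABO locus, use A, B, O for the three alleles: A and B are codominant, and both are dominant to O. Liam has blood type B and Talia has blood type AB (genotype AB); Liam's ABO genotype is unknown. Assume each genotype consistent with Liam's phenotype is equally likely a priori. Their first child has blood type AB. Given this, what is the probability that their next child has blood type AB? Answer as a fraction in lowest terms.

5/12

Possible genotypes: Liam ∈ {BB, BO}; Talia ∈ {AB}.
Weight each parental genotype pair by prior × P(type-AB child):
  BB × AB: posterior weight 2/3; P(next child type AB) = 1/2.
  BO × AB: posterior weight 1/3; P(next child type AB) = 1/4.
Weighted sum = 5/12.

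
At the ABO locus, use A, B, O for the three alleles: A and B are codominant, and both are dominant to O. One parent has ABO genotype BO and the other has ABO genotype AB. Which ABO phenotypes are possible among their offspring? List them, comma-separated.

Gametes from BO × AB give offspring ABO genotypes AB, AO, BB, BO, i.e. phenotypes A, B, AB.

A, B, AB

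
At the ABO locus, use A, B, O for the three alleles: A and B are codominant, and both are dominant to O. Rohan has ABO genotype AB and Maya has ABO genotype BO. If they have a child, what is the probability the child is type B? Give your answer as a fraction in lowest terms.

1/2

ABO cross AB × BO → offspring phenotypes: 1/4 A, 1/2 B, 1/4 AB.
So P(type B) = 1/2.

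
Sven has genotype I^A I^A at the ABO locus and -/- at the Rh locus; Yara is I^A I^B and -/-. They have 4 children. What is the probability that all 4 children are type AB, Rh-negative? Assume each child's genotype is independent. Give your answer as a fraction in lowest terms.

1/16

ABO cross I^A I^A × I^A I^B → 1/2 A, 1/2 AB.
Rh cross -/- × -/- → 1 Rh-; so P(type AB, Rh-negative) = 1/2 × 1 = 1/2 per child.
All 4 independent: (1/2)^4 = 1/16.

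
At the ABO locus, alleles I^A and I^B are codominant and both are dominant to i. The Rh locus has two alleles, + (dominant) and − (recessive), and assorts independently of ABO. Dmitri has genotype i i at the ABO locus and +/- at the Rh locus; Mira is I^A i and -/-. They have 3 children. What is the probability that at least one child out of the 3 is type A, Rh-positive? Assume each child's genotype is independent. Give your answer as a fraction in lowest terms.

ABO cross i i × I^A i → 1/2 O, 1/2 A.
Rh cross +/- × -/- → 1/2 Rh+, 1/2 Rh-; so P(type A, Rh-positive) = 1/2 × 1/2 = 1/4 per child.
P(none) = (3/4)^3 = 27/64; P(at least one) = 1 − 27/64 = 37/64.

37/64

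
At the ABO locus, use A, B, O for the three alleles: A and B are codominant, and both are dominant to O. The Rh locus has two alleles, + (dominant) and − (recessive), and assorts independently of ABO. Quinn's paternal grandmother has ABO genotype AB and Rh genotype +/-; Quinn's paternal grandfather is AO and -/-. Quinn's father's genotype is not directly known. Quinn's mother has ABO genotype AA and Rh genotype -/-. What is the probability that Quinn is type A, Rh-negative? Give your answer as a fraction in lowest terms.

9/16

Quinn's father's ABO genotype from AB × AO: 1/4 AA, 1/4 AB, 1/4 AO, 1/4 BO.
Crossing each possibility with the mother AA and summing P(type A): 1/4·1 + 1/4·1/2 + 1/4·1 + 1/4·1/2 = 3/4.
Similarly for Rh via the father's Rh distribution: P(Rh-) = 3/4.
Independent loci: 3/4 × 3/4 = 9/16.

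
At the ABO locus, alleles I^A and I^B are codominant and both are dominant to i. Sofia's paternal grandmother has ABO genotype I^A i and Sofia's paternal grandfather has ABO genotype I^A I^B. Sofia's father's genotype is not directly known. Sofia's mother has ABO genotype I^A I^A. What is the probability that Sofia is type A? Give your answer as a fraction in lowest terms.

3/4

Sofia's father's ABO genotype from I^A i × I^A I^B: 1/4 I^A I^A, 1/4 I^A I^B, 1/4 I^A i, 1/4 I^B i.
Crossing each possibility with the mother I^A I^A and summing P(type A): 1/4·1 + 1/4·1/2 + 1/4·1 + 1/4·1/2 = 3/4.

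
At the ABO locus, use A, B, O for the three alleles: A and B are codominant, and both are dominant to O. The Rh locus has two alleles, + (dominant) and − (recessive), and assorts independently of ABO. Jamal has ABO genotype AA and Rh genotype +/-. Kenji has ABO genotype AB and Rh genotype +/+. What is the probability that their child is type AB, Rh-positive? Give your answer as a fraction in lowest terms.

1/2

ABO cross AA × AB → offspring phenotypes: 1/2 A, 1/2 AB.
Rh cross +/- × +/+ → 1 Rh+.
Independent loci: P(type AB, Rh-positive) = 1/2 × 1 = 1/2.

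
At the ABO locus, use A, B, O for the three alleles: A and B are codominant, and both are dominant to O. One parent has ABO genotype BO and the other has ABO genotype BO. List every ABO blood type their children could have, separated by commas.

Gametes from BO × BO give offspring ABO genotypes BB, BO, OO, i.e. phenotypes O, B.

O, B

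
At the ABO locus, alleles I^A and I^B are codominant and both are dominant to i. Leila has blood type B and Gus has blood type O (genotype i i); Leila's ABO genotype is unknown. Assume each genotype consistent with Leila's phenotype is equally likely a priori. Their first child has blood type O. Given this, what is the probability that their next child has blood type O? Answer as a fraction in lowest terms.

1/2

Possible genotypes: Leila ∈ {I^B I^B, I^B i}; Gus ∈ {i i}.
Weight each parental genotype pair by prior × P(type-O child):
  I^B i × i i: posterior weight 1; P(next child type O) = 1/2.
Weighted sum = 1/2.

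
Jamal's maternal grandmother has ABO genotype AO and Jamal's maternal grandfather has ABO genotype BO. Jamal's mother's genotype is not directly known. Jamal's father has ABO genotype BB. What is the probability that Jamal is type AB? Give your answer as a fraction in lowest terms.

1/4

Jamal's mother's ABO genotype from AO × BO: 1/4 AB, 1/4 AO, 1/4 BO, 1/4 OO.
Crossing each possibility with the father BB and summing P(type AB): 1/4·1/2 + 1/4·1/2 + 1/4·0 + 1/4·0 = 1/4.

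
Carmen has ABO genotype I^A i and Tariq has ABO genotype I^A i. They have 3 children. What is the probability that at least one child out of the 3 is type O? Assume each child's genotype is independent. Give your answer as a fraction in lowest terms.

ABO cross I^A i × I^A i → 1/4 O, 3/4 A.
So P(type O) = 1/4 per child.
P(none) = (3/4)^3 = 27/64; P(at least one) = 1 − 27/64 = 37/64.

37/64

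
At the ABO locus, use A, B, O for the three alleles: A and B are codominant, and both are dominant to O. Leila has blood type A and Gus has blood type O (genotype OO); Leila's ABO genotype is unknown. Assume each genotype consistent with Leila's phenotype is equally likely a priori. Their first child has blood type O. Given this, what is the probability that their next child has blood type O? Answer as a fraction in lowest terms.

Possible genotypes: Leila ∈ {AA, AO}; Gus ∈ {OO}.
Weight each parental genotype pair by prior × P(type-O child):
  AO × OO: posterior weight 1; P(next child type O) = 1/2.
Weighted sum = 1/2.

1/2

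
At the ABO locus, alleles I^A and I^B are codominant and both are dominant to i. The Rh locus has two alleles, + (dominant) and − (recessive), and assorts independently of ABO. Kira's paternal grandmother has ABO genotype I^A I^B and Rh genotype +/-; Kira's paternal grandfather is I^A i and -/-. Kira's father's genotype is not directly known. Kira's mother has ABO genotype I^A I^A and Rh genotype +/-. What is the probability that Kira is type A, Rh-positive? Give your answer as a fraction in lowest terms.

15/32

Kira's father's ABO genotype from I^A I^B × I^A i: 1/4 I^A I^A, 1/4 I^A I^B, 1/4 I^A i, 1/4 I^B i.
Crossing each possibility with the mother I^A I^A and summing P(type A): 1/4·1 + 1/4·1/2 + 1/4·1 + 1/4·1/2 = 3/4.
Similarly for Rh via the father's Rh distribution: P(Rh+) = 5/8.
Independent loci: 3/4 × 5/8 = 15/32.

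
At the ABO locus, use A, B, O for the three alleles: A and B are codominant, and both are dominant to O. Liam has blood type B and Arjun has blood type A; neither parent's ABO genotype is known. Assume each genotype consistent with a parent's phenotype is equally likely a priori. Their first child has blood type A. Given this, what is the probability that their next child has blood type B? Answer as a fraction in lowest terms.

Possible genotypes: Liam ∈ {BB, BO}; Arjun ∈ {AA, AO}.
Weight each parental genotype pair by prior × P(type-A child):
  BO × AA: posterior weight 2/3; P(next child type B) = 0.
  BO × AO: posterior weight 1/3; P(next child type B) = 1/4.
Weighted sum = 1/12.

1/12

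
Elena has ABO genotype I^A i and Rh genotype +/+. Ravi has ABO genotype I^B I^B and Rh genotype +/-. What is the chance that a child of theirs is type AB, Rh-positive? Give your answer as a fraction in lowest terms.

ABO cross I^A i × I^B I^B → offspring phenotypes: 1/2 B, 1/2 AB.
Rh cross +/+ × +/- → 1 Rh+.
Independent loci: P(type AB, Rh-positive) = 1/2 × 1 = 1/2.

1/2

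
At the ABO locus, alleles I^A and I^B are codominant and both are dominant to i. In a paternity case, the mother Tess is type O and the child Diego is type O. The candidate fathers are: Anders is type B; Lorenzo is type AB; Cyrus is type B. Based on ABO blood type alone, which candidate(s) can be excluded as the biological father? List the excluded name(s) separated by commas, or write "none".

A candidate is excluded only if no genotype consistent with his phenotype could produce a type O child with a type O mother.
Lorenzo (type AB): no genotype consistent with that phenotype can produce a type-O child with a type-O mother.

Lorenzo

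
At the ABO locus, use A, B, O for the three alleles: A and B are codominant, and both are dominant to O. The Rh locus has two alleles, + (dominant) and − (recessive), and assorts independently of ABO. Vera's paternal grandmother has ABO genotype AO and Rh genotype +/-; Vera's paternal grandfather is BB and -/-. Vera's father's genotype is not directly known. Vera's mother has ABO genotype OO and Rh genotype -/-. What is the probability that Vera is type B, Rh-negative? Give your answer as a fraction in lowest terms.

3/8

Vera's father's ABO genotype from AO × BB: 1/2 AB, 1/2 BO.
Crossing each possibility with the mother OO and summing P(type B): 1/2·1/2 + 1/2·1/2 = 1/2.
Similarly for Rh via the father's Rh distribution: P(Rh-) = 3/4.
Independent loci: 1/2 × 3/4 = 3/8.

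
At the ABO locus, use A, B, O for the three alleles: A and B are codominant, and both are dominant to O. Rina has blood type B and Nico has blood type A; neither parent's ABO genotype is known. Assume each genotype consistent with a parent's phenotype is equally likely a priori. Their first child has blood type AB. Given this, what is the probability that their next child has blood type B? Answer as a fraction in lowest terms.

5/36

Possible genotypes: Rina ∈ {BB, BO}; Nico ∈ {AA, AO}.
Weight each parental genotype pair by prior × P(type-AB child):
  BB × AA: posterior weight 4/9; P(next child type B) = 0.
  BB × AO: posterior weight 2/9; P(next child type B) = 1/2.
  BO × AA: posterior weight 2/9; P(next child type B) = 0.
  BO × AO: posterior weight 1/9; P(next child type B) = 1/4.
Weighted sum = 5/36.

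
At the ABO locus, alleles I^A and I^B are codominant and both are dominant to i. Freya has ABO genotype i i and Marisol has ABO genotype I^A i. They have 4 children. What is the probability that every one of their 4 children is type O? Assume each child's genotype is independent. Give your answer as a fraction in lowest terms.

1/16

ABO cross i i × I^A i → 1/2 O, 1/2 A.
So P(type O) = 1/2 per child.
All 4 independent: (1/2)^4 = 1/16.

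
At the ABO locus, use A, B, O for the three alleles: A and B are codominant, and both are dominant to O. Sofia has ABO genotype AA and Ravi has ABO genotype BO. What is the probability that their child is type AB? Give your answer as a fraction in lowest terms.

ABO cross AA × BO → offspring phenotypes: 1/2 A, 1/2 AB.
So P(type AB) = 1/2.

1/2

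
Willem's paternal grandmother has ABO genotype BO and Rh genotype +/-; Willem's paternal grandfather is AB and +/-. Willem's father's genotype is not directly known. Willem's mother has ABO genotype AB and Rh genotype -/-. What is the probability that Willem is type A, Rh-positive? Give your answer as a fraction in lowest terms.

Willem's father's ABO genotype from BO × AB: 1/4 AB, 1/4 AO, 1/4 BB, 1/4 BO.
Crossing each possibility with the mother AB and summing P(type A): 1/4·1/4 + 1/4·1/2 + 1/4·0 + 1/4·1/4 = 1/4.
Similarly for Rh via the father's Rh distribution: P(Rh+) = 1/2.
Independent loci: 1/4 × 1/2 = 1/8.

1/8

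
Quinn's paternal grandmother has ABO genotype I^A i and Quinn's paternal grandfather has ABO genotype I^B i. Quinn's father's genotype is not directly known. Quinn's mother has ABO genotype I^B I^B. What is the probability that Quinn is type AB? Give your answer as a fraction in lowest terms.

Quinn's father's ABO genotype from I^A i × I^B i: 1/4 I^A I^B, 1/4 I^A i, 1/4 I^B i, 1/4 i i.
Crossing each possibility with the mother I^B I^B and summing P(type AB): 1/4·1/2 + 1/4·1/2 + 1/4·0 + 1/4·0 = 1/4.

1/4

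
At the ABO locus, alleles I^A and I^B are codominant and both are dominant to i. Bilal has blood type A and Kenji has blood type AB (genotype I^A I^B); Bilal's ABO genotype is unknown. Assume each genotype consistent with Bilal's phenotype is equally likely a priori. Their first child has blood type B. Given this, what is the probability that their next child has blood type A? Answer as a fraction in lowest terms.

Possible genotypes: Bilal ∈ {I^A I^A, I^A i}; Kenji ∈ {I^A I^B}.
Weight each parental genotype pair by prior × P(type-B child):
  I^A i × I^A I^B: posterior weight 1; P(next child type A) = 1/2.
Weighted sum = 1/2.

1/2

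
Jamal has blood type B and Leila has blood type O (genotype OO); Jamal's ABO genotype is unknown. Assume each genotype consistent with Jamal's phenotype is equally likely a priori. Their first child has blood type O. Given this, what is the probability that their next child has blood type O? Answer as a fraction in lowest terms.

1/2

Possible genotypes: Jamal ∈ {BB, BO}; Leila ∈ {OO}.
Weight each parental genotype pair by prior × P(type-O child):
  BO × OO: posterior weight 1; P(next child type O) = 1/2.
Weighted sum = 1/2.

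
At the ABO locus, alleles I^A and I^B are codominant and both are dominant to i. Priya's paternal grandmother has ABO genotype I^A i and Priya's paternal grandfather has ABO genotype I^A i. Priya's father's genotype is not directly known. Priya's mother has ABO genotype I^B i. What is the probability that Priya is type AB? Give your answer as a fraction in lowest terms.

1/4

Priya's father's ABO genotype from I^A i × I^A i: 1/4 I^A I^A, 1/2 I^A i, 1/4 i i.
Crossing each possibility with the mother I^B i and summing P(type AB): 1/4·1/2 + 1/2·1/4 + 1/4·0 = 1/4.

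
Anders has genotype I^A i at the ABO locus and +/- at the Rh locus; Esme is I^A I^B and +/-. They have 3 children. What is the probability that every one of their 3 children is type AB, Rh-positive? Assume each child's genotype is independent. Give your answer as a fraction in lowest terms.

ABO cross I^A i × I^A I^B → 1/2 A, 1/4 B, 1/4 AB.
Rh cross +/- × +/- → 3/4 Rh+, 1/4 Rh-; so P(type AB, Rh-positive) = 1/4 × 3/4 = 3/16 per child.
All 3 independent: (3/16)^3 = 27/4096.

27/4096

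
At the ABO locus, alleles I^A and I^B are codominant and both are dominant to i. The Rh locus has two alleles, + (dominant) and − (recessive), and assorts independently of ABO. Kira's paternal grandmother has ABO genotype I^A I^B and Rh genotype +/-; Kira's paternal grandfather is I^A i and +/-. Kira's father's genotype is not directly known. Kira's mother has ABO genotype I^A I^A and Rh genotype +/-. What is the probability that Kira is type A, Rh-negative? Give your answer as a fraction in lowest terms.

3/16

Kira's father's ABO genotype from I^A I^B × I^A i: 1/4 I^A I^A, 1/4 I^A I^B, 1/4 I^A i, 1/4 I^B i.
Crossing each possibility with the mother I^A I^A and summing P(type A): 1/4·1 + 1/4·1/2 + 1/4·1 + 1/4·1/2 = 3/4.
Similarly for Rh via the father's Rh distribution: P(Rh-) = 1/4.
Independent loci: 3/4 × 1/4 = 3/16.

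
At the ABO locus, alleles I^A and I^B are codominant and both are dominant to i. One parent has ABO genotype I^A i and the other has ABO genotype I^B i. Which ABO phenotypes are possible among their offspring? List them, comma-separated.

Gametes from I^A i × I^B i give offspring ABO genotypes I^A I^B, I^A i, I^B i, i i, i.e. phenotypes O, A, B, AB.

O, A, B, AB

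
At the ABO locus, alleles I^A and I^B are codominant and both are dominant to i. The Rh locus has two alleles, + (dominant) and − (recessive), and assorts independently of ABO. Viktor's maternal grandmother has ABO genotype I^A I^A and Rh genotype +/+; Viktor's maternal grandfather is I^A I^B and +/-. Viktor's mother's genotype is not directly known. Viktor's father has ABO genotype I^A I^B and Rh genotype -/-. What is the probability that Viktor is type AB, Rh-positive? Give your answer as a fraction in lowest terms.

3/8

Viktor's mother's ABO genotype from I^A I^A × I^A I^B: 1/2 I^A I^A, 1/2 I^A I^B.
Crossing each possibility with the father I^A I^B and summing P(type AB): 1/2·1/2 + 1/2·1/2 = 1/2.
Similarly for Rh via the mother's Rh distribution: P(Rh+) = 3/4.
Independent loci: 1/2 × 3/4 = 3/8.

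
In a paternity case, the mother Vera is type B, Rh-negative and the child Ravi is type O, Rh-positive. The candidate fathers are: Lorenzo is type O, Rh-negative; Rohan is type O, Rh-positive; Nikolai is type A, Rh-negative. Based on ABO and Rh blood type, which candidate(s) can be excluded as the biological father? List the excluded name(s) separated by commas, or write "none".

A candidate is excluded only if no genotype consistent with his phenotype could produce a type O, Rh-positive child with a type B, Rh-negative mother.
Lorenzo (type O, Rh-): no genotype consistent with that phenotype can produce a type-O Rh+ child with a type-B mother.
Nikolai (type A, Rh-): no genotype consistent with that phenotype can produce a type-O Rh+ child with a type-B mother.

Lorenzo, Nikolai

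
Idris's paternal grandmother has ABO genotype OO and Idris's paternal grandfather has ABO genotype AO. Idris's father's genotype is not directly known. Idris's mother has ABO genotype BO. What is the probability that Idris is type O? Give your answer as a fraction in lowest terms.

3/8

Idris's father's ABO genotype from OO × AO: 1/2 AO, 1/2 OO.
Crossing each possibility with the mother BO and summing P(type O): 1/2·1/4 + 1/2·1/2 = 3/8.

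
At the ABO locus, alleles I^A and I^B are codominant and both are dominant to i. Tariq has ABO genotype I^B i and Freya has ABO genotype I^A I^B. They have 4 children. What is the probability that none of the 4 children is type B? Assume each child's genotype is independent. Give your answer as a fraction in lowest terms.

1/16

ABO cross I^B i × I^A I^B → 1/4 A, 1/2 B, 1/4 AB.
So P(type B) = 1/2 per child.
P(not type B) = 1/2 for one child; (1/2)^4 = 1/16.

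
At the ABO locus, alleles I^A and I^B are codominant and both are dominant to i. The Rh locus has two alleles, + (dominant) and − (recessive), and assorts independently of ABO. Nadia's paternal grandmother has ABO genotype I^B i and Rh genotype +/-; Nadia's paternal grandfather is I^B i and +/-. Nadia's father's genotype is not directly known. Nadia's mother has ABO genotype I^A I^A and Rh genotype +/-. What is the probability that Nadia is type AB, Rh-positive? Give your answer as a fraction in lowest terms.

Nadia's father's ABO genotype from I^B i × I^B i: 1/4 I^B I^B, 1/2 I^B i, 1/4 i i.
Crossing each possibility with the mother I^A I^A and summing P(type AB): 1/4·1 + 1/2·1/2 + 1/4·0 = 1/2.
Similarly for Rh via the father's Rh distribution: P(Rh+) = 3/4.
Independent loci: 1/2 × 3/4 = 3/8.

3/8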